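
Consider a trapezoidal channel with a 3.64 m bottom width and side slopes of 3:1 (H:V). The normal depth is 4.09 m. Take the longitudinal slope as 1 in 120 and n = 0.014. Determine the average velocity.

V = 11 m/s

With bottom width b = 3.64 m and side slope z = 3: A = (b + zy)y = (3.64 + 3×4.09)×4.09 = 65.07 m²; P = b + 2y√(1+z²) = 3.64 + 2×4.09×3.162 = 29.51 m.
Hydraulic radius R = A/P = 65.07/29.51 = 2.205 m.
From Manning's equation, V = (1/n) R^(2/3) S^(1/2) = (1/0.014) × 2.205^(2/3) × 0.008333^(1/2) = 11 m/s.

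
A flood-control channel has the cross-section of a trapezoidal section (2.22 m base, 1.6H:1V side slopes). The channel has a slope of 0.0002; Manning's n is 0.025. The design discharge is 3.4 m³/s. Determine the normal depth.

y_n = 1.46 m

Manning's equation rearranged: A R^(2/3) = nQ / (1·√S) = 0.025 × 3.4 / (√0.0002) = 6.01.
At y = 1.69 m: A R^(2/3) = 8.143 — high.
At y = 1.46 m: A R^(2/3) = 6.018 — matches.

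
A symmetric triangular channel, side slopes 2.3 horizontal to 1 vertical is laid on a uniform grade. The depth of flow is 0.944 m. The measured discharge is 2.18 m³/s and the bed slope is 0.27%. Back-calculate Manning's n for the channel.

For a triangular section with side slope z = 2.3: A = zy² = 2.3×0.944² = 2.05 m²; P = 2y√(1+z²) = 2×0.944×2.508 = 4.735 m.
Hydraulic radius R = A/P = 2.05/4.735 = 0.4329 m.
Rearranging Manning's equation: n = (1/Q) A R^(2/3) S^(1/2) = (1/2.18) × 2.05 × 0.4329^(2/3) × √0.0027 = 0.028.

n = 0.028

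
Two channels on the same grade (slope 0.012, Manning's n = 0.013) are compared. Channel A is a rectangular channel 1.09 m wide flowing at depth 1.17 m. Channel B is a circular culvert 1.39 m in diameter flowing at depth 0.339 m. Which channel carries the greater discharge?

channel A

Channel A: Flow area A = b·y = 1.09 × 1.17 = 1.275 m². Wetted perimeter P = b + 2y = 1.09 + 2×1.17 = 3.43 m. Hydraulic radius R = A/P = 1.275/3.43 = 0.3718 m. Q_A = (1/0.013)·1.275·0.3718^(2/3)·√0.012 = 5.557 m³/s.
Channel B: For a circular section of diameter D = 1.39 m at depth y = 0.339 m, the central angle is θ = 2 arccos(1 − 2y/D) = 2.066 rad. Then A = (D²/8)(θ − sin θ) = 0.2865 m² and P = Dθ/2 = 1.436 m. Hydraulic radius R = A/P = 0.2865/1.436 = 0.1995 m. Q_B = (1/0.013)·0.2865·0.1995^(2/3)·√0.012 = 0.8242 m³/s.
Q_A = 5.557 m³/s vs Q_B = 0.8242 m³/s, so channel A carries more.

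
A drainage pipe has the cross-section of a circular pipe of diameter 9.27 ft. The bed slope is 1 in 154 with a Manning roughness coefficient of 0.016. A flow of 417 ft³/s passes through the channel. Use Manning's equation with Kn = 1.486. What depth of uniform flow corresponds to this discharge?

Manning's equation rearranged: A R^(2/3) = nQ / (1.486·√S) = 0.016 × 417 / (1.486 × √0.006494) = 55.72.
Try y = 3.48 ft: A R^(2/3) = 35.43 — low.
Try y = 4.89 ft: A R^(2/3) = 64.65 — high.
Try y = 4.48 ft: A R^(2/3) = 55.76 — matches.

y_n = 4.48 ft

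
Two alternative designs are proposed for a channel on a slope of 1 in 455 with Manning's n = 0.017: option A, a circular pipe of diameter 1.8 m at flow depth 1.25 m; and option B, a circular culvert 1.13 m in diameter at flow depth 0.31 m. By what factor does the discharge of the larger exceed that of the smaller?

17.4

Channel A: For a circular section of diameter D = 1.8 m at depth y = 1.25 m, the central angle is θ = 2 arccos(1 − 2y/D) = 3.94 rad. Then A = (D²/8)(θ − sin θ) = 1.886 m² and P = Dθ/2 = 3.546 m. Hydraulic radius R = A/P = 1.886/3.546 = 0.5318 m. Q_A = (1/0.017)·1.886·0.5318^(2/3)·√0.002198 = 3.414 m³/s.
Channel B: For a circular section of diameter D = 1.13 m at depth y = 0.31 m, the central angle is θ = 2 arccos(1 − 2y/D) = 2.205 rad. Then A = (D²/8)(θ − sin θ) = 0.2234 m² and P = Dθ/2 = 1.246 m. Hydraulic radius R = A/P = 0.2234/1.246 = 0.1793 m. Q_B = (1/0.017)·0.2234·0.1793^(2/3)·√0.002198 = 0.1959 m³/s.
The larger discharge is 3.414 m³/s and the smaller is 0.1959 m³/s; the ratio is 17.4.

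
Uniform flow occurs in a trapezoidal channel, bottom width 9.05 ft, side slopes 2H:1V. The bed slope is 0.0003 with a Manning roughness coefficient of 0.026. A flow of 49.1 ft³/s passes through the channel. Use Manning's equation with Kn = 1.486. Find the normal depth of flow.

Manning's equation rearranged: A R^(2/3) = nQ / (1.486·√S) = 0.026 × 49.1 / (1.486 × √0.0003) = 49.6.
At y = 1.85 ft: A R^(2/3) = 28.98 — too small.
At y = 2.72 ft: A R^(2/3) = 59.56 — too large.
At y = 2.47 ft: A R^(2/3) = 49.6 — ≈ 49.6.

y_n = 2.47 ft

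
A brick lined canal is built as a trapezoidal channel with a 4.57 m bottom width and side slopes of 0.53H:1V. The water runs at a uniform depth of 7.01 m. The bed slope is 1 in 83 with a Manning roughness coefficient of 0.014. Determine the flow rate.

Q = 914 m³/s

With bottom width b = 4.57 m and side slope z = 0.53: A = (b + zy)y = (4.57 + 0.53×7.01)×7.01 = 58.08 m²; P = b + 2y√(1+z²) = 4.57 + 2×7.01×1.132 = 20.44 m.
Hydraulic radius R = A/P = 58.08/20.44 = 2.842 m.
Manning's equation: Q = (1/n) A R^(2/3) S^(1/2) = (1/0.014) × 58.08 × 2.842^(2/3) × 0.01205^(1/2) = 914 m³/s.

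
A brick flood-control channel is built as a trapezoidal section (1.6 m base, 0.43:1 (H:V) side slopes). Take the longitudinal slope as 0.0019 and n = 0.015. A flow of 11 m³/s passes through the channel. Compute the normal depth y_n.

y_n = 1.85 m

Manning's equation rearranged: A R^(2/3) = nQ / (1·√S) = 0.015 × 11 / (√0.0019) = 3.785.
Trying y = 1.49 m: A R^(2/3) = 2.605 — short.
Trying y = 2.12 m: A R^(2/3) = 4.803 — over.
Trying y = 1.85 m: A R^(2/3) = 3.779 — close enough.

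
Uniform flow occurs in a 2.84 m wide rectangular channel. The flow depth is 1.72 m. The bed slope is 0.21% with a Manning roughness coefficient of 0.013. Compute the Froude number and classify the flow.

subcritical

Flow area A = b·y = 2.84 × 1.72 = 4.885 m². Wetted perimeter P = b + 2y = 2.84 + 2×1.72 = 6.28 m.
Hydraulic radius R = A/P = 4.885/6.28 = 0.7778 m.
V = (1/n) R^(2/3) √S = (1/0.013) × 0.7778^(2/3) × √0.0021 = 2.981 m/s. Hydraulic depth D_h = A/T = 4.885/2.84 = 1.72 m.
Froude number Fr = V/√(g·D_h) = 2.981/√(9.81×1.72) = 0.726, which is less than 1, so the flow is subcritical.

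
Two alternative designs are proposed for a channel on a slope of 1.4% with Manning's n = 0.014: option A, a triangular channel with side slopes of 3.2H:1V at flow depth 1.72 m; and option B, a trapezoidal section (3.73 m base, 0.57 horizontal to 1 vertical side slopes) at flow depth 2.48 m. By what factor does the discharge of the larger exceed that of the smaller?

1.88

Channel A: For a triangular section with side slope z = 3.2: A = zy² = 3.2×1.72² = 9.467 m²; P = 2y√(1+z²) = 2×1.72×3.353 = 11.53 m. Hydraulic radius R = A/P = 9.467/11.53 = 0.8209 m. Q_A = (1/0.014)·9.467·0.8209^(2/3)·√0.014 = 70.14 m³/s.
Channel B: With bottom width b = 3.73 m and side slope z = 0.57: A = (b + zy)y = (3.73 + 0.57×2.48)×2.48 = 12.76 m²; P = b + 2y√(1+z²) = 3.73 + 2×2.48×1.151 = 9.439 m. Hydraulic radius R = A/P = 12.76/9.439 = 1.351 m. Q_B = (1/0.014)·12.76·1.351^(2/3)·√0.014 = 131.8 m³/s.
The larger discharge is 131.8 m³/s and the smaller is 70.14 m³/s; the ratio is 1.88.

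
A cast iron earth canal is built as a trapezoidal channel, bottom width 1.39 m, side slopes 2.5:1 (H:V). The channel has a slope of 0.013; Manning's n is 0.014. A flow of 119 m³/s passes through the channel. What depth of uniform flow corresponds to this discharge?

Manning's equation rearranged: A R^(2/3) = nQ / (1·√S) = 0.014 × 119 / (√0.013) = 14.61.
At y = 2.58 m: A R^(2/3) = 24.38 — too large.
At y = 1.76 m: A R^(2/3) = 9.762 — too small.
At y = 2.09 m: A R^(2/3) = 14.67 — close enough.

y_n = 2.09 m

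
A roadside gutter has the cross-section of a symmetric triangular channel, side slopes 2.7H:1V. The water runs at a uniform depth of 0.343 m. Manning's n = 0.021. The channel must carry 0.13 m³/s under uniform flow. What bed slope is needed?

For a triangular section with side slope z = 2.7: A = zy² = 2.7×0.343² = 0.3177 m²; P = 2y√(1+z²) = 2×0.343×2.879 = 1.975 m.
Hydraulic radius R = A/P = 0.3177/1.975 = 0.1608 m.
From Manning's equation, S = [nQ / (1 A R^(2/3))]² = [0.021 × 0.13 / (1 × 0.3177 × 0.1608^(2/3))]² = 0.000845.

S = 0.000845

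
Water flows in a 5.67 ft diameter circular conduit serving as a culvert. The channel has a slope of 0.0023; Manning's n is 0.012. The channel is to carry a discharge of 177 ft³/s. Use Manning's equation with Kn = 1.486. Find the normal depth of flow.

y_n = 4.35 ft

Manning's equation rearranged: A R^(2/3) = nQ / (1.486·√S) = 0.012 × 177 / (1.486 × √0.0023) = 29.8.
At y = 3.16 ft: A R^(2/3) = 19.06 — short.
At y = 4.35 ft: A R^(2/3) = 29.81 — matches.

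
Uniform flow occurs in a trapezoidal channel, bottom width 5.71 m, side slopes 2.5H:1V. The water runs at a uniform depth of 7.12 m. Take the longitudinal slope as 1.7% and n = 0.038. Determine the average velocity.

With bottom width b = 5.71 m and side slope z = 2.5: A = (b + zy)y = (5.71 + 2.5×7.12)×7.12 = 167.4 m²; P = b + 2y√(1+z²) = 5.71 + 2×7.12×2.693 = 44.05 m.
Hydraulic radius R = A/P = 167.4/44.05 = 3.8 m.
From Manning's equation, V = (1/n) R^(2/3) S^(1/2) = (1/0.038) × 3.8^(2/3) × 0.017^(1/2) = 8.36 m/s.

V = 8.36 m/s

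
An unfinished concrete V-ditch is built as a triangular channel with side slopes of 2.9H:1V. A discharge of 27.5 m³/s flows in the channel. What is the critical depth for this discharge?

y_c = 1.79 m

At critical depth, Q² T / (g A³) = 1, i.e. A³/T = Q²/g = 27.5²/9.81 = 77.09.
Try y = 2.06 m: A³/T = 156 — high.
Try y = 1.58 m: A³/T = 41.4 — low.
Try y = 1.79 m: A³/T = 77.27 — matches.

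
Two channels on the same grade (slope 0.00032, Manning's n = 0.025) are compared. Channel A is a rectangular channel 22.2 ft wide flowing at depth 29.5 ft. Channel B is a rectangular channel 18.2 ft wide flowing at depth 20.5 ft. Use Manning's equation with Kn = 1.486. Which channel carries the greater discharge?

Channel A: Flow area A = b·y = 22.2 × 29.5 = 654.9 ft². Wetted perimeter P = b + 2y = 22.2 + 2×29.5 = 81.2 ft. Hydraulic radius R = A/P = 654.9/81.2 = 8.065 ft. Q_A = (1.486/0.025)·654.9·8.065^(2/3)·√0.00032 = 2801 ft³/s.
Channel B: Flow area A = b·y = 18.2 × 20.5 = 373.1 ft². Wetted perimeter P = b + 2y = 18.2 + 2×20.5 = 59.2 ft. Hydraulic radius R = A/P = 373.1/59.2 = 6.302 ft. Q_B = (1.486/0.025)·373.1·6.302^(2/3)·√0.00032 = 1354 ft³/s.
Q_A = 2801 ft³/s vs Q_B = 1354 ft³/s, so channel A carries more.

channel A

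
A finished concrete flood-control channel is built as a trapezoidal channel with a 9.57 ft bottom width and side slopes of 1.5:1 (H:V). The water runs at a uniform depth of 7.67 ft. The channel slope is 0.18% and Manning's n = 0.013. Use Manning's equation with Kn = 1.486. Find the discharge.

Q = 2090 ft³/s

With bottom width b = 9.57 ft and side slope z = 1.5: A = (b + zy)y = (9.57 + 1.5×7.67)×7.67 = 161.6 ft²; P = b + 2y√(1+z²) = 9.57 + 2×7.67×1.803 = 37.22 ft.
Hydraulic radius R = A/P = 161.6/37.22 = 4.342 ft.
Manning's equation: Q = (1.486/n) A R^(2/3) S^(1/2) = (1.486/0.013) × 161.6 × 4.342^(2/3) × 0.0018^(1/2) = 2090 ft³/s.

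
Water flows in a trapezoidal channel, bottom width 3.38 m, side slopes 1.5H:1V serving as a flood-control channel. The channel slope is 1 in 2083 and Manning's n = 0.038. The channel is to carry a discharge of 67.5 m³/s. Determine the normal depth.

Manning's equation rearranged: A R^(2/3) = nQ / (1·√S) = 0.038 × 67.5 / (√0.0004801) = 117.1.
Try y = 6.53 m: A R^(2/3) = 186.6 — over.
Try y = 4.51 m: A R^(2/3) = 80.4 — short.
Try y = 5.33 m: A R^(2/3) = 117.1 — matches.

y_n = 5.33 m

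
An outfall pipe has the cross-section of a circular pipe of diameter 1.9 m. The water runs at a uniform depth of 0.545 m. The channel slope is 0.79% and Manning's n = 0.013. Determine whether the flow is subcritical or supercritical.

For a circular section of diameter D = 1.9 m at depth y = 0.545 m, the central angle is θ = 2 arccos(1 − 2y/D) = 2.261 rad. Then A = (D²/8)(θ − sin θ) = 0.6721 m² and P = Dθ/2 = 2.148 m.
Hydraulic radius R = A/P = 0.6721/2.148 = 0.313 m.
V = (1/n) R^(2/3) √S = (1/0.013) × 0.313^(2/3) × √0.0079 = 3.152 m/s. Hydraulic depth D_h = A/T = 0.6721/1.719 = 0.3911 m.
Froude number Fr = V/√(g·D_h) = 3.152/√(9.81×0.3911) = 1.61, which is greater than 1, so the flow is supercritical.

supercritical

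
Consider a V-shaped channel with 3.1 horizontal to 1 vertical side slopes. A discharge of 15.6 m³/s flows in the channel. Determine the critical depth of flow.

At critical depth, Q² T / (g A³) = 1, i.e. A³/T = Q²/g = 15.6²/9.81 = 24.81.
Trying y = 1.58 m: A³/T = 47.31 — too large.
Trying y = 1.04 m: A³/T = 5.846 — too small.
Trying y = 1.39 m: A³/T = 24.93 — matches.

y_c = 1.39 m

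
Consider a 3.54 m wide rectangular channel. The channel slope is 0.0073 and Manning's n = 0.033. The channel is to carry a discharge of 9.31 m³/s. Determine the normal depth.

Manning's equation rearranged: A R^(2/3) = nQ / (1·√S) = 0.033 × 9.31 / (√0.0073) = 3.596.
Trying y = 1.08 m: A R^(2/3) = 2.93 — short.
Trying y = 1.5 m: A R^(2/3) = 4.621 — over.
Trying y = 1.25 m: A R^(2/3) = 3.596 — matches.

y_n = 1.25 m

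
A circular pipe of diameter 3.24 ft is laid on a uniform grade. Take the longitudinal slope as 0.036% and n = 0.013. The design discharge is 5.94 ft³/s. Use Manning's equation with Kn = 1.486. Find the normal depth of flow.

y_n = 1.39 ft

Manning's equation rearranged: A R^(2/3) = nQ / (1.486·√S) = 0.013 × 5.94 / (1.486 × √0.00036) = 2.739.
Trying y = 1.03 ft: A R^(2/3) = 1.569 — short.
Trying y = 1.57 ft: A R^(2/3) = 3.395 — over.
Trying y = 1.39 ft: A R^(2/3) = 2.741 — matches.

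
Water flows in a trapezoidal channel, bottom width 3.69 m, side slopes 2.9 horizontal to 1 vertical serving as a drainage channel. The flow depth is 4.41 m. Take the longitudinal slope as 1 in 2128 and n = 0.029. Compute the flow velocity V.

With bottom width b = 3.69 m and side slope z = 2.9: A = (b + zy)y = (3.69 + 2.9×4.41)×4.41 = 72.67 m²; P = b + 2y√(1+z²) = 3.69 + 2×4.41×3.068 = 30.75 m.
Hydraulic radius R = A/P = 72.67/30.75 = 2.364 m.
From Manning's equation, V = (1/n) R^(2/3) S^(1/2) = (1/0.029) × 2.364^(2/3) × 0.0004699^(1/2) = 1.33 m/s.

V = 1.33 m/s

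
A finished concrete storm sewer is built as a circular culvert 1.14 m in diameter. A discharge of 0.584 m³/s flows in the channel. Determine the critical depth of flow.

At critical depth, Q² T / (g A³) = 1, i.e. A³/T = Q²/g = 0.584²/9.81 = 0.03477.
Trying y = 0.473 m: A³/T = 0.0571 — over.
Trying y = 0.416 m: A³/T = 0.03485 — matches.

y_c = 0.416 m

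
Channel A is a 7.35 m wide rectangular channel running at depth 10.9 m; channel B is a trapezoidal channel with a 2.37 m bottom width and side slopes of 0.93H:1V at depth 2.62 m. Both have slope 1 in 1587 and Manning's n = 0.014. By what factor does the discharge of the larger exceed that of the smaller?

Channel A: Flow area A = b·y = 7.35 × 10.9 = 80.11 m². Wetted perimeter P = b + 2y = 7.35 + 2×10.9 = 29.15 m. Hydraulic radius R = A/P = 80.11/29.15 = 2.748 m. Q_A = (1/0.014)·80.11·2.748^(2/3)·√0.0006301 = 281.8 m³/s.
Channel B: With bottom width b = 2.37 m and side slope z = 0.93: A = (b + zy)y = (2.37 + 0.93×2.62)×2.62 = 12.59 m²; P = b + 2y√(1+z²) = 2.37 + 2×2.62×1.366 = 9.526 m. Hydraulic radius R = A/P = 12.59/9.526 = 1.322 m. Q_B = (1/0.014)·12.59·1.322^(2/3)·√0.0006301 = 27.2 m³/s.
The larger discharge is 281.8 m³/s and the smaller is 27.2 m³/s; the ratio is 10.4.

10.4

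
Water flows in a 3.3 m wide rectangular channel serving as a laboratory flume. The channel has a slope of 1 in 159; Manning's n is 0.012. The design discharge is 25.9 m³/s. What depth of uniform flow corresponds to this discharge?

Manning's equation rearranged: A R^(2/3) = nQ / (1·√S) = 0.012 × 25.9 / (√0.006289) = 3.919.
At y = 1.15 m: A R^(2/3) = 2.928 — too small.
At y = 1.54 m: A R^(2/3) = 4.367 — too large.
At y = 1.42 m: A R^(2/3) = 3.913 — matches.

y_n = 1.42 m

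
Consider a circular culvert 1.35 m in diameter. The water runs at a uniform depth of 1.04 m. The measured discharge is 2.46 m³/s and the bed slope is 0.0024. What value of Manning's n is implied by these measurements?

For a circular section of diameter D = 1.35 m at depth y = 1.04 m, the central angle is θ = 2 arccos(1 − 2y/D) = 4.284 rad. Then A = (D²/8)(θ − sin θ) = 1.183 m² and P = Dθ/2 = 2.892 m.
Hydraulic radius R = A/P = 1.183/2.892 = 0.4092 m.
Rearranging Manning's equation: n = (1/Q) A R^(2/3) S^(1/2) = (1/2.46) × 1.183 × 0.4092^(2/3) × √0.0024 = 0.013.

n = 0.013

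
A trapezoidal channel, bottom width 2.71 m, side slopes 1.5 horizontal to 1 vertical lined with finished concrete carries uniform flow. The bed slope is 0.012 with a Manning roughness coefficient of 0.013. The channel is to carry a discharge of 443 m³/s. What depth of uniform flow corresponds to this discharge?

Manning's equation rearranged: A R^(2/3) = nQ / (1·√S) = 0.013 × 443 / (√0.012) = 52.57.
Try y = 2.77 m: A R^(2/3) = 24.89 — too small.
Try y = 4.53 m: A R^(2/3) = 74.18 — too large.
Try y = 3.89 m: A R^(2/3) = 52.52 — close enough.

y_n = 3.89 m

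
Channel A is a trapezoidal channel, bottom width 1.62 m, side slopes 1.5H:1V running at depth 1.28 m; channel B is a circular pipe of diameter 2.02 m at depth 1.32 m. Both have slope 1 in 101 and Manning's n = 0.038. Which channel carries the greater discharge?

channel A

Channel A: With bottom width b = 1.62 m and side slope z = 1.5: A = (b + zy)y = (1.62 + 1.5×1.28)×1.28 = 4.531 m²; P = b + 2y√(1+z²) = 1.62 + 2×1.28×1.803 = 6.235 m. Hydraulic radius R = A/P = 4.531/6.235 = 0.7267 m. Q_A = (1/0.038)·4.531·0.7267^(2/3)·√0.009901 = 9.591 m³/s.
Channel B: For a circular section of diameter D = 2.02 m at depth y = 1.32 m, the central angle is θ = 2 arccos(1 − 2y/D) = 3.766 rad. Then A = (D²/8)(θ − sin θ) = 2.219 m² and P = Dθ/2 = 3.803 m. Hydraulic radius R = A/P = 2.219/3.803 = 0.5834 m. Q_B = (1/0.038)·2.219·0.5834^(2/3)·√0.009901 = 4.056 m³/s.
Q_A = 9.591 m³/s vs Q_B = 4.056 m³/s, so channel A carries more.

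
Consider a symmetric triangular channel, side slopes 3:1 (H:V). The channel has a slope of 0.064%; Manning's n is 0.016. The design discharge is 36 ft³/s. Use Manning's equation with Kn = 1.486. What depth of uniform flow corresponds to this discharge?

Manning's equation rearranged: A R^(2/3) = nQ / (1.486·√S) = 0.016 × 36 / (1.486 × √0.00064) = 15.32.
Try y = 1.99 ft: A R^(2/3) = 11.43 — short.
Try y = 2.22 ft: A R^(2/3) = 15.3 — close enough.

y_n = 2.22 ft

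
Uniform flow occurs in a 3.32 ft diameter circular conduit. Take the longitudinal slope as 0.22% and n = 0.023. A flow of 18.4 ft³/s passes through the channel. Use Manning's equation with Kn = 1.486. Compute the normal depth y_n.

y_n = 2.23 ft

Manning's equation rearranged: A R^(2/3) = nQ / (1.486·√S) = 0.023 × 18.4 / (1.486 × √0.0022) = 6.072.
Trying y = 1.65 ft: A R^(2/3) = 3.784 — low.
Trying y = 2.76 ft: A R^(2/3) = 7.741 — high.
Trying y = 2.23 ft: A R^(2/3) = 6.056 — ≈ 6.072.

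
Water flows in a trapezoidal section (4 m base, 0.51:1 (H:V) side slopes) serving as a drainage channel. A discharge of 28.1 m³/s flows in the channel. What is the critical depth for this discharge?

At critical depth, Q² T / (g A³) = 1, i.e. A³/T = Q²/g = 28.1²/9.81 = 80.49.
Trying y = 2.04 m: A³/T = 178.8 — over.
Trying y = 1.6 m: A³/T = 81.24 — ≈ 80.49.

y_c = 1.6 m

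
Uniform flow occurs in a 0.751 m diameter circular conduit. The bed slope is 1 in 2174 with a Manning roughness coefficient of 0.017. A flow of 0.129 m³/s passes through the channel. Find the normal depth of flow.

y_n = 0.465 m

Manning's equation rearranged: A R^(2/3) = nQ / (1·√S) = 0.017 × 0.129 / (√0.00046) = 0.1023.
Trying y = 0.557 m: A R^(2/3) = 0.1307 — high.
Trying y = 0.326 m: A R^(2/3) = 0.05675 — low.
Trying y = 0.465 m: A R^(2/3) = 0.1023 — close enough.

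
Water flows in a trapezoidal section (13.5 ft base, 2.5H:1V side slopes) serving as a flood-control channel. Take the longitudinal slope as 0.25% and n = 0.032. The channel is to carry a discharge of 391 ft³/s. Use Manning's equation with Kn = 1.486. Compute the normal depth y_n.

y_n = 3.85 ft

Manning's equation rearranged: A R^(2/3) = nQ / (1.486·√S) = 0.032 × 391 / (1.486 × √0.0025) = 168.4.
Trying y = 4.6 ft: A R^(2/3) = 239.5 — over.
Trying y = 2.83 ft: A R^(2/3) = 93.23 — short.
Trying y = 3.85 ft: A R^(2/3) = 168.4 — ≈ 168.4.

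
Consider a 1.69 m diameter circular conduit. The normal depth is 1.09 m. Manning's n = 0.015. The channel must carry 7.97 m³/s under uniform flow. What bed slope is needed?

For a circular section of diameter D = 1.69 m at depth y = 1.09 m, the central angle is θ = 2 arccos(1 − 2y/D) = 3.73 rad. Then A = (D²/8)(θ − sin θ) = 1.53 m² and P = Dθ/2 = 3.152 m.
Hydraulic radius R = A/P = 1.53/3.152 = 0.4854 m.
From Manning's equation, S = [nQ / (1 A R^(2/3))]² = [0.015 × 7.97 / (1 × 1.53 × 0.4854^(2/3))]² = 0.016.

S = 0.016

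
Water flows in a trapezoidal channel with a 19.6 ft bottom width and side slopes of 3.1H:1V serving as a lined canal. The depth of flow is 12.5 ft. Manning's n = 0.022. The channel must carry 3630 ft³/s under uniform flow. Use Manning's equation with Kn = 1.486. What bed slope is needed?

S = 0.000389

With bottom width b = 19.6 ft and side slope z = 3.1: A = (b + zy)y = (19.6 + 3.1×12.5)×12.5 = 729.4 ft²; P = b + 2y√(1+z²) = 19.6 + 2×12.5×3.257 = 101 ft.
Hydraulic radius R = A/P = 729.4/101 = 7.219 ft.
From Manning's equation, S = [nQ / (1.486 A R^(2/3))]² = [0.022 × 3630 / (1.486 × 729.4 × 7.219^(2/3))]² = 0.000389.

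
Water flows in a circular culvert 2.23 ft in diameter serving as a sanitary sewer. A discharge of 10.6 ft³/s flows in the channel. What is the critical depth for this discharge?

y_c = 1.13 ft

At critical depth, Q² T / (g A³) = 1, i.e. A³/T = Q²/g = 10.6²/32.2 = 3.489.
Try y = 1.44 ft: A³/T = 8.895 — too large.
Try y = 0.855 ft: A³/T = 1.208 — too small.
Try y = 1.13 ft: A³/T = 3.515 — close enough.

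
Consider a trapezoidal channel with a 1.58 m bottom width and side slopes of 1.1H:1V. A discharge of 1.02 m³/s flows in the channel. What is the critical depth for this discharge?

y_c = 0.322 m

At critical depth, Q² T / (g A³) = 1, i.e. A³/T = Q²/g = 1.02²/9.81 = 0.1061.
At y = 0.385 m: A³/T = 0.1891 — over.
At y = 0.277 m: A³/T = 0.06499 — short.
At y = 0.322 m: A³/T = 0.1056 — close enough.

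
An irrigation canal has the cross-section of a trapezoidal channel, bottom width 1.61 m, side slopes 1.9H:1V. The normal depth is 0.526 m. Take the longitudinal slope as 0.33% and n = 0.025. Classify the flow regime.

subcritical

With bottom width b = 1.61 m and side slope z = 1.9: A = (b + zy)y = (1.61 + 1.9×0.526)×0.526 = 1.373 m²; P = b + 2y√(1+z²) = 1.61 + 2×0.526×2.147 = 3.869 m.
Hydraulic radius R = A/P = 1.373/3.869 = 0.3548 m.
V = (1/n) R^(2/3) √S = (1/0.025) × 0.3548^(2/3) × √0.0033 = 1.152 m/s. Hydraulic depth D_h = A/T = 1.373/3.609 = 0.3803 m.
Froude number Fr = V/√(g·D_h) = 1.152/√(9.81×0.3803) = 0.596, which is less than 1, so the flow is subcritical.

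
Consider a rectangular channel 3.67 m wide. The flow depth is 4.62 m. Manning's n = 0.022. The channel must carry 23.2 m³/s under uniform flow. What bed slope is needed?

Flow area A = b·y = 3.67 × 4.62 = 16.96 m². Wetted perimeter P = b + 2y = 3.67 + 2×4.62 = 12.91 m.
Hydraulic radius R = A/P = 16.96/12.91 = 1.313 m.
From Manning's equation, S = [nQ / (1 A R^(2/3))]² = [0.022 × 23.2 / (1 × 16.96 × 1.313^(2/3))]² = 0.00063.

S = 0.00063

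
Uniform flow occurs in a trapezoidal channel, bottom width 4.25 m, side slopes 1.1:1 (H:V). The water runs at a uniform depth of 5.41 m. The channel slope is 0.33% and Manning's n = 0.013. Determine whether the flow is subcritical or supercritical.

With bottom width b = 4.25 m and side slope z = 1.1: A = (b + zy)y = (4.25 + 1.1×5.41)×5.41 = 55.19 m²; P = b + 2y√(1+z²) = 4.25 + 2×5.41×1.487 = 20.34 m.
Hydraulic radius R = A/P = 55.19/20.34 = 2.714 m.
V = (1/n) R^(2/3) √S = (1/0.013) × 2.714^(2/3) × √0.0033 = 8.598 m/s. Hydraulic depth D_h = A/T = 55.19/16.15 = 3.417 m.
Froude number Fr = V/√(g·D_h) = 8.598/√(9.81×3.417) = 1.49, which is greater than 1, so the flow is supercritical.

supercritical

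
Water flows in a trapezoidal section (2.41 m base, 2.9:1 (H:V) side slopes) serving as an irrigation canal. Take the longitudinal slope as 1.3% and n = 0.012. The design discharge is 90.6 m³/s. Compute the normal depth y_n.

Manning's equation rearranged: A R^(2/3) = nQ / (1·√S) = 0.012 × 90.6 / (√0.013) = 9.535.
At y = 1.92 m: A R^(2/3) = 16.12 — too large.
At y = 1.52 m: A R^(2/3) = 9.539 — close enough.

y_n = 1.52 m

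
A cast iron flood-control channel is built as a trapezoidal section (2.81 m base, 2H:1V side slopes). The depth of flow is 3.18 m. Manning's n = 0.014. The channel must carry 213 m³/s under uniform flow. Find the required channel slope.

S = 0.00511

With bottom width b = 2.81 m and side slope z = 2: A = (b + zy)y = (2.81 + 2×3.18)×3.18 = 29.16 m²; P = b + 2y√(1+z²) = 2.81 + 2×3.18×2.236 = 17.03 m.
Hydraulic radius R = A/P = 29.16/17.03 = 1.712 m.
From Manning's equation, S = [nQ / (1 A R^(2/3))]² = [0.014 × 213 / (1 × 29.16 × 1.712^(2/3))]² = 0.00511.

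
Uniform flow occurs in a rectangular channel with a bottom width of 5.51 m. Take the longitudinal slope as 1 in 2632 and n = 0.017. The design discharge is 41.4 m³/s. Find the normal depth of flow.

Manning's equation rearranged: A R^(2/3) = nQ / (1·√S) = 0.017 × 41.4 / (√0.0003799) = 36.11.
Try y = 5.24 m: A R^(2/3) = 42.81 — high.
Try y = 3.74 m: A R^(2/3) = 28.03 — low.
Try y = 4.57 m: A R^(2/3) = 36.13 — close enough.

y_n = 4.57 m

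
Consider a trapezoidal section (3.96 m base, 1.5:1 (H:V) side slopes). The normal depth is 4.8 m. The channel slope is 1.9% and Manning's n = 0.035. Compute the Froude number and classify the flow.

With bottom width b = 3.96 m and side slope z = 1.5: A = (b + zy)y = (3.96 + 1.5×4.8)×4.8 = 53.57 m²; P = b + 2y√(1+z²) = 3.96 + 2×4.8×1.803 = 21.27 m.
Hydraulic radius R = A/P = 53.57/21.27 = 2.519 m.
V = (1/n) R^(2/3) √S = (1/0.035) × 2.519^(2/3) × √0.019 = 7.291 m/s. Hydraulic depth D_h = A/T = 53.57/18.36 = 2.918 m.
Froude number Fr = V/√(g·D_h) = 7.291/√(9.81×2.918) = 1.36, which is greater than 1, so the flow is supercritical.

supercritical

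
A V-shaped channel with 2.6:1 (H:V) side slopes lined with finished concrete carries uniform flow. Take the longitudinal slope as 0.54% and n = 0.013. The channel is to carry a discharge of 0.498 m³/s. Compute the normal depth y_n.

Manning's equation rearranged: A R^(2/3) = nQ / (1·√S) = 0.013 × 0.498 / (√0.0054) = 0.0881.
Trying y = 0.295 m: A R^(2/3) = 0.06033 — too small.
Trying y = 0.34 m: A R^(2/3) = 0.08809 — ≈ 0.0881.

y_n = 0.34 m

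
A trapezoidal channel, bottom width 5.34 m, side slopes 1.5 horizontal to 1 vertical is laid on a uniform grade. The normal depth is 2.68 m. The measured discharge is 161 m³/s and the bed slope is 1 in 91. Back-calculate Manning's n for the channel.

With bottom width b = 5.34 m and side slope z = 1.5: A = (b + zy)y = (5.34 + 1.5×2.68)×2.68 = 25.08 m²; P = b + 2y√(1+z²) = 5.34 + 2×2.68×1.803 = 15 m.
Hydraulic radius R = A/P = 25.08/15 = 1.672 m.
Rearranging Manning's equation: n = (1/Q) A R^(2/3) S^(1/2) = (1/161) × 25.08 × 1.672^(2/3) × √0.01099 = 0.023.

n = 0.023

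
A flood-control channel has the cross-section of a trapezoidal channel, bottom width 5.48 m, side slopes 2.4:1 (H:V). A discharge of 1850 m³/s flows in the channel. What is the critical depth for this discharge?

y_c = 9.32 m

At critical depth, Q² T / (g A³) = 1, i.e. A³/T = Q²/g = 1850²/9.81 = 348900.
At y = 10.5 m: A³/T = 598200 — too large.
At y = 8.28 m: A³/T = 204500 — too small.
At y = 9.32 m: A³/T = 348200 — matches.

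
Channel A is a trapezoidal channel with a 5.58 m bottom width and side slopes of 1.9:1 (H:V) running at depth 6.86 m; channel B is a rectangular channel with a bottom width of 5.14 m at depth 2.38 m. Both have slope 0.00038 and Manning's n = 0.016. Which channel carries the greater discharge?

channel A

Channel A: With bottom width b = 5.58 m and side slope z = 1.9: A = (b + zy)y = (5.58 + 1.9×6.86)×6.86 = 127.7 m²; P = b + 2y√(1+z²) = 5.58 + 2×6.86×2.147 = 35.04 m. Hydraulic radius R = A/P = 127.7/35.04 = 3.644 m. Q_A = (1/0.016)·127.7·3.644^(2/3)·√0.00038 = 368.4 m³/s.
Channel B: Flow area A = b·y = 5.14 × 2.38 = 12.23 m². Wetted perimeter P = b + 2y = 5.14 + 2×2.38 = 9.9 m. Hydraulic radius R = A/P = 12.23/9.9 = 1.236 m. Q_B = (1/0.016)·12.23·1.236^(2/3)·√0.00038 = 17.16 m³/s.
Q_A = 368.4 m³/s vs Q_B = 17.16 m³/s, so channel A carries more.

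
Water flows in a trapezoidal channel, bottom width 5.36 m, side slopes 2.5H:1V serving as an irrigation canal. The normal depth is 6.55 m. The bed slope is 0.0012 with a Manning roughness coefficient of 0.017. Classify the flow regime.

subcritical

With bottom width b = 5.36 m and side slope z = 2.5: A = (b + zy)y = (5.36 + 2.5×6.55)×6.55 = 142.4 m²; P = b + 2y√(1+z²) = 5.36 + 2×6.55×2.693 = 40.63 m.
Hydraulic radius R = A/P = 142.4/40.63 = 3.504 m.
V = (1/n) R^(2/3) √S = (1/0.017) × 3.504^(2/3) × √0.0012 = 4.701 m/s. Hydraulic depth D_h = A/T = 142.4/38.11 = 3.736 m.
Froude number Fr = V/√(g·D_h) = 4.701/√(9.81×3.736) = 0.777, which is less than 1, so the flow is subcritical.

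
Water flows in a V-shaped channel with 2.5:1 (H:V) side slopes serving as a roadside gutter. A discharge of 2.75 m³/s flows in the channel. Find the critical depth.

y_c = 0.756 m

At critical depth, Q² T / (g A³) = 1, i.e. A³/T = Q²/g = 2.75²/9.81 = 0.7709.
Trying y = 0.588 m: A³/T = 0.2197 — low.
Trying y = 0.941 m: A³/T = 2.306 — high.
Trying y = 0.756 m: A³/T = 0.7717 — ≈ 0.7709.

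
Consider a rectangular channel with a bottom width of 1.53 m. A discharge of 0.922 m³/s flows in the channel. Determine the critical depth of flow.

For a rectangular channel, critical depth y_c = (q²/g)^(1/3) where q = Q/b = 0.922/1.53 = 0.6026 m²/s.
So y_c = (0.6026²/9.81)^(1/3) = 0.333 m.

y_c = 0.333 m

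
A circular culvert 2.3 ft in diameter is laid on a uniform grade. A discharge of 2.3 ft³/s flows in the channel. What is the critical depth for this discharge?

At critical depth, Q² T / (g A³) = 1, i.e. A³/T = Q²/g = 2.3²/32.2 = 0.1643.
Try y = 0.596 ft: A³/T = 0.3094 — too large.
Try y = 0.507 ft: A³/T = 0.1646 — ≈ 0.1643.

y_c = 0.507 ft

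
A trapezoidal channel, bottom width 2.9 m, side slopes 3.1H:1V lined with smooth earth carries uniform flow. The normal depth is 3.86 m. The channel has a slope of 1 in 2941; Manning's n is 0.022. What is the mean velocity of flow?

With bottom width b = 2.9 m and side slope z = 3.1: A = (b + zy)y = (2.9 + 3.1×3.86)×3.86 = 57.38 m²; P = b + 2y√(1+z²) = 2.9 + 2×3.86×3.257 = 28.05 m.
Hydraulic radius R = A/P = 57.38/28.05 = 2.046 m.
From Manning's equation, V = (1/n) R^(2/3) S^(1/2) = (1/0.022) × 2.046^(2/3) × 0.00034^(1/2) = 1.35 m/s.

V = 1.35 m/s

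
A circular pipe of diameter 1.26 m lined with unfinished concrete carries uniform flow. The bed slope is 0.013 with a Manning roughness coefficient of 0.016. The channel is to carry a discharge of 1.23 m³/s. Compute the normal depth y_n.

Manning's equation rearranged: A R^(2/3) = nQ / (1·√S) = 0.016 × 1.23 / (√0.013) = 0.1726.
Trying y = 0.409 m: A R^(2/3) = 0.1316 — too small.
Trying y = 0.472 m: A R^(2/3) = 0.1724 — close enough.

y_n = 0.472 m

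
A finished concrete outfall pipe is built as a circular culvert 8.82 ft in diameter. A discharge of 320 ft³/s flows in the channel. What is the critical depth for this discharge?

At critical depth, Q² T / (g A³) = 1, i.e. A³/T = Q²/g = 320²/32.2 = 3180.
Trying y = 4.91 ft: A³/T = 4872 — high.
Trying y = 3.48 ft: A³/T = 1305 — low.
Trying y = 4.39 ft: A³/T = 3177 — matches.

y_c = 4.39 ft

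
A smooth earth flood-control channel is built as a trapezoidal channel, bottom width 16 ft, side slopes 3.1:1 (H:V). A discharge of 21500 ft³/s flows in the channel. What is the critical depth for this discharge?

At critical depth, Q² T / (g A³) = 1, i.e. A³/T = Q²/g = 21500²/32.2 = 14360000.
At y = 14.4 ft: A³/T = 6324000 — short.
At y = 18.7 ft: A³/T = 20060000 — over.
At y = 17.3 ft: A³/T = 14180000 — matches.

y_c = 17.3 ft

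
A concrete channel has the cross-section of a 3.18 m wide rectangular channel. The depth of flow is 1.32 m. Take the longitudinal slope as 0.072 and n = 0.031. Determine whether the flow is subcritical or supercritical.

supercritical

Flow area A = b·y = 3.18 × 1.32 = 4.198 m². Wetted perimeter P = b + 2y = 3.18 + 2×1.32 = 5.82 m.
Hydraulic radius R = A/P = 4.198/5.82 = 0.7212 m.
V = (1/n) R^(2/3) √S = (1/0.031) × 0.7212^(2/3) × √0.072 = 6.961 m/s. Hydraulic depth D_h = A/T = 4.198/3.18 = 1.32 m.
Froude number Fr = V/√(g·D_h) = 6.961/√(9.81×1.32) = 1.93, which is greater than 1, so the flow is supercritical.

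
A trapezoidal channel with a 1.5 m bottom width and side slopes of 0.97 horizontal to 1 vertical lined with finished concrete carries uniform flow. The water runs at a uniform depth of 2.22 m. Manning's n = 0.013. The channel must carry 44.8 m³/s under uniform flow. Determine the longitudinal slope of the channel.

S = 0.0048

With bottom width b = 1.5 m and side slope z = 0.97: A = (b + zy)y = (1.5 + 0.97×2.22)×2.22 = 8.111 m²; P = b + 2y√(1+z²) = 1.5 + 2×2.22×1.393 = 7.686 m.
Hydraulic radius R = A/P = 8.111/7.686 = 1.055 m.
From Manning's equation, S = [nQ / (1 A R^(2/3))]² = [0.013 × 44.8 / (1 × 8.111 × 1.055^(2/3))]² = 0.0048.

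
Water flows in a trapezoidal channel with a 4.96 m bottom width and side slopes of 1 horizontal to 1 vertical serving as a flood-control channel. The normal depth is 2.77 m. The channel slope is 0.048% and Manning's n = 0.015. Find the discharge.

With bottom width b = 4.96 m and side slope z = 1: A = (b + zy)y = (4.96 + 1×2.77)×2.77 = 21.41 m²; P = b + 2y√(1+z²) = 4.96 + 2×2.77×1.414 = 12.79 m.
Hydraulic radius R = A/P = 21.41/12.79 = 1.674 m.
Manning's equation: Q = (1/n) A R^(2/3) S^(1/2) = (1/0.015) × 21.41 × 1.674^(2/3) × 0.00048^(1/2) = 44.1 m³/s.

Q = 44.1 m³/s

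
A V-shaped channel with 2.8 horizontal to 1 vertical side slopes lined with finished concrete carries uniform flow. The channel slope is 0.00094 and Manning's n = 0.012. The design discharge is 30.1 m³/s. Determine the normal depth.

y_n = 2.07 m

Manning's equation rearranged: A R^(2/3) = nQ / (1·√S) = 0.012 × 30.1 / (√0.00094) = 11.78.
At y = 2.53 m: A R^(2/3) = 20.14 — high.
At y = 1.71 m: A R^(2/3) = 7.086 — low.
At y = 2.07 m: A R^(2/3) = 11.79 — ≈ 11.78.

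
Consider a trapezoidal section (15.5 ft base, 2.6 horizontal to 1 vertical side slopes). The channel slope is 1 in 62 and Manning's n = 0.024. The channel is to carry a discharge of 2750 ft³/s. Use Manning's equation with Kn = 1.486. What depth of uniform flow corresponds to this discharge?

Manning's equation rearranged: A R^(2/3) = nQ / (1.486·√S) = 0.024 × 2750 / (1.486 × √0.01613) = 349.7.
Try y = 5.91 ft: A R^(2/3) = 441.6 — over.
Try y = 5.27 ft: A R^(2/3) = 350 — close enough.

y_n = 5.27 ft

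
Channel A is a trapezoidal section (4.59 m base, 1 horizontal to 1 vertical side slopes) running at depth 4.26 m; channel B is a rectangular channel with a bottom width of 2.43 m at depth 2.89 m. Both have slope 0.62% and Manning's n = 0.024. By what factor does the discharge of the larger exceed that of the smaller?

10.3

Channel A: With bottom width b = 4.59 m and side slope z = 1: A = (b + zy)y = (4.59 + 1×4.26)×4.26 = 37.7 m²; P = b + 2y√(1+z²) = 4.59 + 2×4.26×1.414 = 16.64 m. Hydraulic radius R = A/P = 37.7/16.64 = 2.266 m. Q_A = (1/0.024)·37.7·2.266^(2/3)·√0.0062 = 213.4 m³/s.
Channel B: Flow area A = b·y = 2.43 × 2.89 = 7.023 m². Wetted perimeter P = b + 2y = 2.43 + 2×2.89 = 8.21 m. Hydraulic radius R = A/P = 7.023/8.21 = 0.8554 m. Q_B = (1/0.024)·7.023·0.8554^(2/3)·√0.0062 = 20.76 m³/s.
The larger discharge is 213.4 m³/s and the smaller is 20.76 m³/s; the ratio is 10.3.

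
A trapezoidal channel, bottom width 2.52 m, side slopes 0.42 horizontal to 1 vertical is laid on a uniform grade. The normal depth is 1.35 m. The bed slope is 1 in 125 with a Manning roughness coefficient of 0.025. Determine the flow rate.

With bottom width b = 2.52 m and side slope z = 0.42: A = (b + zy)y = (2.52 + 0.42×1.35)×1.35 = 4.167 m²; P = b + 2y√(1+z²) = 2.52 + 2×1.35×1.085 = 5.448 m.
Hydraulic radius R = A/P = 4.167/5.448 = 0.7649 m.
Manning's equation: Q = (1/n) A R^(2/3) S^(1/2) = (1/0.025) × 4.167 × 0.7649^(2/3) × 0.008^(1/2) = 12.5 m³/s.

Q = 12.5 m³/s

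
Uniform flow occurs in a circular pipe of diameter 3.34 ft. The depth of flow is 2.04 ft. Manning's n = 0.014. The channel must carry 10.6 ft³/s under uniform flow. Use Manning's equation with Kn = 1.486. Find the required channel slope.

S = 0.000347

For a circular section of diameter D = 3.34 ft at depth y = 2.04 ft, the central angle is θ = 2 arccos(1 − 2y/D) = 3.588 rad. Then A = (D²/8)(θ − sin θ) = 5.606 ft² and P = Dθ/2 = 5.993 ft.
Hydraulic radius R = A/P = 5.606/5.993 = 0.9355 ft.
From Manning's equation, S = [nQ / (1.486 A R^(2/3))]² = [0.014 × 10.6 / (1.486 × 5.606 × 0.9355^(2/3))]² = 0.000347.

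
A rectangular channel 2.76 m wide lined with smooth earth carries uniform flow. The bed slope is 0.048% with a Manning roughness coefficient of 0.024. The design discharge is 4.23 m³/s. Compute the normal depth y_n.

Manning's equation rearranged: A R^(2/3) = nQ / (1·√S) = 0.024 × 4.23 / (√0.00048) = 4.634.
Try y = 1.39 m: A R^(2/3) = 3.003 — short.
Try y = 2.1 m: A R^(2/3) = 5.13 — over.
Try y = 1.94 m: A R^(2/3) = 4.639 — matches.

y_n = 1.94 m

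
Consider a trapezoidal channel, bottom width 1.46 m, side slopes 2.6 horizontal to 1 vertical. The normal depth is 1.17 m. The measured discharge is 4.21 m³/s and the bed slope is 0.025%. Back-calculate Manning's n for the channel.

With bottom width b = 1.46 m and side slope z = 2.6: A = (b + zy)y = (1.46 + 2.6×1.17)×1.17 = 5.267 m²; P = b + 2y√(1+z²) = 1.46 + 2×1.17×2.786 = 7.978 m.
Hydraulic radius R = A/P = 5.267/7.978 = 0.6602 m.
Rearranging Manning's equation: n = (1/Q) A R^(2/3) S^(1/2) = (1/4.21) × 5.267 × 0.6602^(2/3) × √0.00025 = 0.015.

n = 0.015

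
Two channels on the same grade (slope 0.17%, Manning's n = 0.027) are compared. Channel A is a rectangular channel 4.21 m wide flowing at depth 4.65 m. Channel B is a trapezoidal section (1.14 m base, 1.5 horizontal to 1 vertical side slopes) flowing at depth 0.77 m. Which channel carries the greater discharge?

Channel A: Flow area A = b·y = 4.21 × 4.65 = 19.58 m². Wetted perimeter P = b + 2y = 4.21 + 2×4.65 = 13.51 m. Hydraulic radius R = A/P = 19.58/13.51 = 1.449 m. Q_A = (1/0.027)·19.58·1.449^(2/3)·√0.0017 = 38.28 m³/s.
Channel B: With bottom width b = 1.14 m and side slope z = 1.5: A = (b + zy)y = (1.14 + 1.5×0.77)×0.77 = 1.767 m²; P = b + 2y√(1+z²) = 1.14 + 2×0.77×1.803 = 3.916 m. Hydraulic radius R = A/P = 1.767/3.916 = 0.4512 m. Q_B = (1/0.027)·1.767·0.4512^(2/3)·√0.0017 = 1.588 m³/s.
Q_A = 38.28 m³/s vs Q_B = 1.588 m³/s, so channel A carries more.

channel A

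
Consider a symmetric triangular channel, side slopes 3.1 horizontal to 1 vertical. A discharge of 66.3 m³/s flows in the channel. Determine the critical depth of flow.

At critical depth, Q² T / (g A³) = 1, i.e. A³/T = Q²/g = 66.3²/9.81 = 448.1.
Try y = 3.04 m: A³/T = 1248 — too large.
Try y = 1.74 m: A³/T = 76.64 — too small.
Try y = 2.48 m: A³/T = 450.8 — matches.

y_c = 2.48 m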